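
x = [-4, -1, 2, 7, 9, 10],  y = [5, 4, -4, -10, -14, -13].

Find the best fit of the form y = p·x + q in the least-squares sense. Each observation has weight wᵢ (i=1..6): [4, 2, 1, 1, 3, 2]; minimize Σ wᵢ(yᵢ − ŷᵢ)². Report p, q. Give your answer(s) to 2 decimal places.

Sums needed: Σwᵢ·x·x = 562, Σwᵢ·x = 38, Σwᵢ·1 = 13.
Moment sums: Σwᵢ·x·y = -804, Σwᵢ·y = -54.
So AᵀWA·[p, q]ᵀ = AᵀWy: [[562, 38]; [38, 13]]·[p, q]ᵀ = [-804, -54]ᵀ.
Determinant 562·13 − 38² = 5862.
p = ((-804)·13 − 38·(-54))/5862 = -1400/977; q = (562·(-54) − 38·(-804))/5862 = 34/977.

p = -1.43, q = 0.03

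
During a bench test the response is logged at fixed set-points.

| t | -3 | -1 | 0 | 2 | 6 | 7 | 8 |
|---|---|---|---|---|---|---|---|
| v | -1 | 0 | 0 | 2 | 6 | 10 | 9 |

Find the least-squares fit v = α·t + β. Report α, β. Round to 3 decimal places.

α = 1.027, β = 0.927

With design matrix X, XᵀX = [[163, 19]; [19, 7]] and Xᵀv = [185, 26]ᵀ.
Determinant 163·7 − 19² = 780.
α = (185·7 − 19·26)/780 = 267/260; β = (163·26 − 19·185)/780 = 241/260.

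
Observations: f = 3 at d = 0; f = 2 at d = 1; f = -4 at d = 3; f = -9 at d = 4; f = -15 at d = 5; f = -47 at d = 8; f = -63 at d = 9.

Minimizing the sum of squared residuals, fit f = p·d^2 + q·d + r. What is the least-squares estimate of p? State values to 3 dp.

With design matrix X, XᵀX = [[11620, 1458, 196]; [1458, 196, 30]; [196, 30, 7]] and Xᵀf = [-8664, -1064, -133]ᵀ.
Inverting the 3×3 Gram matrix, [p, q, r]ᵀ = [-48659/55209, 1976/2629, 12331/5019]ᵀ.

p = -0.881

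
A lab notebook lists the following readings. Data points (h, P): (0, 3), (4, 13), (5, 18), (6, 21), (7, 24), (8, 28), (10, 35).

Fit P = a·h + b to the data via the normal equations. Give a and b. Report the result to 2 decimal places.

a = 3.23, b = 1.81

Compute the Gram sums: Σh·h = 290, Σh = 40, Σ1 = 7.
For AᵀP: Σh·P = 1010, ΣP = 142.
Δ = 290·7 − 40² = 430.
a = (1010·7 − 40·142)/430 = 139/43; b = (290·142 − 40·1010)/430 = 78/43.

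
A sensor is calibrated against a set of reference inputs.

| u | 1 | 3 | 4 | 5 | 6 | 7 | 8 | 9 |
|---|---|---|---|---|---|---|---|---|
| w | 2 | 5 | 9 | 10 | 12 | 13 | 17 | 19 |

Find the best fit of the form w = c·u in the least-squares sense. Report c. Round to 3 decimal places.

c = 2.039

Entries of AᵀA: Σu·u = 281.
Moment sums: Σu·w = 573.
AᵀA·[c]ᵀ = Aᵀw becomes [[281]]·[c]ᵀ = [573]ᵀ.
c = 573/281 = 2.03915.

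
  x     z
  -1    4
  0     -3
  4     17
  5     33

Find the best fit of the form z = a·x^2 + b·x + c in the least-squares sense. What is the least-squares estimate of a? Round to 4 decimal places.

MᵀM·[a, b, c]ᵀ = Mᵀz reads: 882·a + 188·b + 42·c = 1101;  188·a + 42·b + 8·c = 229;  42·a + 8·b + 4·c = 51.
Row-reducing yields a = 23/10, b = -561/130, c = -36/13.

a = 2.3000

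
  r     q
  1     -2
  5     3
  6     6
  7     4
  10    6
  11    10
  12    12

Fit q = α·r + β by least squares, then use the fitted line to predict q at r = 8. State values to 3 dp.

Forming AᵀA = [[476, 52]; [52, 7]] and Aᵀq = [391, 39]ᵀ gives AᵀA·[α, β]ᵀ = Aᵀq.
Δ = 476·7 − 52² = 628.
α = (391·7 − 52·39)/628 = 709/628; β = (476·39 − 52·391)/628 = -442/157.
At r = 8: q̂ = (709/628)·(8) + (-442/157)·(1) = 976/157.

q̂ = 6.217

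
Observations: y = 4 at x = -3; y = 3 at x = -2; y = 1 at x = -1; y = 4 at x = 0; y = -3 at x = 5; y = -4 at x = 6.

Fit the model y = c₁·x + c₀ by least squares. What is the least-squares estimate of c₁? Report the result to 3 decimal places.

Entries of MᵀM: Σx·x = 75, Σx = 5, Σ1 = 6.
And Σx·y = -58, Σy = 5.
MᵀM·[c₁, c₀]ᵀ = Mᵀy becomes [[75, 5]; [5, 6]]·[c₁, c₀]ᵀ = [-58, 5]ᵀ.
Eliminating c₀: 6·(row 1) − 5·(row 2) gives 425·c₁ = 6·(-58) − 5·5 = -373, so c₁ = -373/425.
Then c₀ = (5 − 5·(-373/425))/6 = 133/85.

c₁ = -0.878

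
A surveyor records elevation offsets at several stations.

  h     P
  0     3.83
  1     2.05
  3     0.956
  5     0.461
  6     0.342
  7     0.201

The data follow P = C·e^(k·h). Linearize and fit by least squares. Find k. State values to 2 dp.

Taking logs, ln P = k·h + ln C, so regress ln P on h.
Σh = 22.0000, Σ(h)² = 120.0000, Σln P = -1.4360, Σh·ln P = -20.9578.
Equations: 120.0000·k + 22.0000·ln C = -20.9578;  22.0000·k + 6·ln C = -1.4360.
Solving (det = 236.0000): k = -0.39896, ln C = 1.22350.

k = -0.40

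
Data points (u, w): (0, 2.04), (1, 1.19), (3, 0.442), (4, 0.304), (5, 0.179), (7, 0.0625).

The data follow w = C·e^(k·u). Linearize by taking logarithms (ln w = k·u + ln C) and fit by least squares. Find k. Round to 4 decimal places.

Taking logs, ln w = k·u + ln C, so regress ln w on u.
Σu = 20.0000, Σ(u)² = 100.0000, Σln w = -5.6132, Σu·ln w = -35.0483.
Equations: 100.0000·k + 20.0000·ln C = -35.0483;  20.0000·k + 6·ln C = -5.6132.
Slope k = (n·Σu·ln w − Σu·Σln w)/(n·Σ(u)² − (Σu)²) = (6·-35.0483 − 20.0000·-5.6132)/200.0000 = -0.49013; ln C = (Σln w − k·Σu)/n = 0.69821.

k = -0.4901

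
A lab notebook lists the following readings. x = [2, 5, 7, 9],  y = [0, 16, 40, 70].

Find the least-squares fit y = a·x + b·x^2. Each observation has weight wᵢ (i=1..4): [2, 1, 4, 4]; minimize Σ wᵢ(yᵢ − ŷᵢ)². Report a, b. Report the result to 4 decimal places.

AᵀWA·[a, b]ᵀ = AᵀWy reads: 553·a + 4429·b = 3720;  4429·a + 36505·b = 30920.
Eliminating b: 36505·(row 1) − 4429·(row 2) gives 571224·a = 36505·3720 − 4429·30920 = -1146080, so a = -143260/71403.
Then b = (30920 − 4429·(-143260/71403))/36505 = 77860/71403.

a = -2.0064, b = 1.0904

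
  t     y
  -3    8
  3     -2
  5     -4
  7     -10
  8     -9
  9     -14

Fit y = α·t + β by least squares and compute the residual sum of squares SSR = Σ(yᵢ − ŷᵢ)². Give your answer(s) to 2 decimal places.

SSR = 8.78

From the data, Σt·t = 237, Σt = 29, Σ1 = 6.
Moment sums: Σt·y = -318, Σy = -31.
Normal equations: [[237, 29]; [29, 6]]·[α, β]ᵀ = [-318, -31]ᵀ.
Determinant 237·6 − 29² = 581.
α = ((-318)·6 − 29·(-31))/581 = -1009/581; β = (237·(-31) − 29·(-318))/581 = 1875/581.
Residuals: -254/581, -10/581, 846/581, -622/581, 968/581, -928/581; SSR = 5104/581.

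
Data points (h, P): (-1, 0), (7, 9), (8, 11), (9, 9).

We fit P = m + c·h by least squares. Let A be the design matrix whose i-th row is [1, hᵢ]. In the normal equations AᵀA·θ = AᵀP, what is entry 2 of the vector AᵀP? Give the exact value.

Entry 2 ↔ basis h, so (AᵀP)_{2} = Σᵢ (h)·Pᵢ = (-1)·(0) + (7)·(9) + (8)·(11) + (9)·(9) = 232.

232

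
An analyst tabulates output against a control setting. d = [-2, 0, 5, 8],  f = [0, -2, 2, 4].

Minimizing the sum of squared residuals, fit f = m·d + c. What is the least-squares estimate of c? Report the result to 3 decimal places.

c = -0.359

The normal system XᵀX·[m, c]ᵀ = Xᵀf is [[93, 11]; [11, 4]]·[m, c]ᵀ = [42, 4]ᵀ.
Δ = 93·4 − 11² = 251.
m = (42·4 − 11·4)/251 = 124/251; c = (93·4 − 11·42)/251 = -90/251.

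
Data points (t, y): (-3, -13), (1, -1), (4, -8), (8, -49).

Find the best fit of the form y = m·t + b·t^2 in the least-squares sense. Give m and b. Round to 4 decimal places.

The normal system AᵀA·[m, b]ᵀ = Aᵀy is [[90, 550]; [550, 4434]]·[m, b]ᵀ = [-386, -3382]ᵀ.
det = 90·4434 − 550² = 96560.
m = ((-386)·4434 − 550·(-3382))/96560 = 9286/6035; b = (90·(-3382) − 550·(-386))/96560 = -1151/1207.

m = 1.5387, b = -0.9536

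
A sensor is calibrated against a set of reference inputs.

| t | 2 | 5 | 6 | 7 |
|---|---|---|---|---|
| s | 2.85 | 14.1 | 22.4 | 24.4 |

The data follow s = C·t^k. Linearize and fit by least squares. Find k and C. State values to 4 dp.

Linearized form: ln s = k·ln t + ln C. From the 4 transformed points,
Σln t = 6.0403, Σ(ln t)² = 10.0677, Σln s = 9.9971, Σln t·ln s = 16.7719.
Equations: 10.0677·k + 6.0403·ln C = 16.7719;  6.0403·k + 4·ln C = 9.9971.
Δ = 10.0677·4 − (6.0403)² = 3.7862; k = (16.7719·4 − 6.0403·9.9971)/3.7862 = 1.77018, ln C = (10.0677·9.9971 − 6.0403·16.7719)/3.7862 = -0.17379, so C = exp(-0.17379) = 0.84047.

k = 1.7702, C = 0.8405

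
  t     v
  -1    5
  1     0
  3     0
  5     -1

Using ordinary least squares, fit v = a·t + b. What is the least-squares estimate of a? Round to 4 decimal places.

With design matrix X, XᵀX = [[36, 8]; [8, 4]] and Xᵀv = [-10, 4]ᵀ.
Δ = 36·4 − 8² = 80.
a = ((-10)·4 − 8·4)/80 = -9/10; b = (36·4 − 8·(-10))/80 = 14/5.

a = -0.9000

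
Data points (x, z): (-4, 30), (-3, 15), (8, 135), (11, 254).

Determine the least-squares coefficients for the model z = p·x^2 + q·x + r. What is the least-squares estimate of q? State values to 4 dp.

Entries of AᵀA: Σx^2·x^2 = 19074, Σx^2·x = 1752, Σx^2 = 210, Σx·x = 210, Σx = 12, Σ1 = 4.
And Σx^2·z = 39989, Σx·z = 3709, Σz = 434.
Normal equations: [[19074, 1752, 210]; [1752, 210, 12]; [210, 12, 4]]·[p, q, r]ᵀ = [39989, 3709, 434]ᵀ.
Solving the 3×3 system (Gaussian elimination) gives p = 5423/2623, q = 7895/15738, r = -8119/5246.

q = 0.5017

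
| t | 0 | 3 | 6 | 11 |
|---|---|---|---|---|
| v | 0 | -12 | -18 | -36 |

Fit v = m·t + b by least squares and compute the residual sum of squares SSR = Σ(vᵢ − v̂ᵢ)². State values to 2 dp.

SSR = 6.82

From the data, Σt·t = 166, Σt = 20, Σ1 = 4.
Right-hand side: Σt·v = -540, Σv = -66.
So MᵀM·[m, b]ᵀ = Mᵀv: [[166, 20]; [20, 4]]·[m, b]ᵀ = [-540, -66]ᵀ.
det = 166·4 − 20² = 264.
m = ((-540)·4 − 20·(-66))/264 = -35/11; b = (166·(-66) − 20·(-540))/264 = -13/22.
Residuals: 13/22, -41/22, 37/22, -9/22; SSR = 75/11.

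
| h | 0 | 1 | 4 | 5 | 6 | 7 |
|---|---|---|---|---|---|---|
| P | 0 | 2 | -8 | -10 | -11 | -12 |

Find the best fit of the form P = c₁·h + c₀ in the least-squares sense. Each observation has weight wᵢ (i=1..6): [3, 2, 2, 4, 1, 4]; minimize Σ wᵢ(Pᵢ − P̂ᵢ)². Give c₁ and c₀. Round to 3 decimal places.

c₁ = -1.982, c₀ = 0.990

AᵀWA·[c₁, c₀]ᵀ = AᵀWP reads: 366·c₁ + 64·c₀ = -662;  64·c₁ + 16·c₀ = -111.
(Σwᵢ·h·h = 366, Σwᵢ·h = 64, Σwᵢ·1 = 16, Σwᵢ·h·P = -662, Σwᵢ·P = -111.)
Eliminating c₀: 16·(row 1) − 64·(row 2) gives 1760·c₁ = 16·(-662) − 64·(-111) = -3488, so c₁ = -109/55.
Then c₀ = ((-111) − 64·(-109/55))/16 = 871/880.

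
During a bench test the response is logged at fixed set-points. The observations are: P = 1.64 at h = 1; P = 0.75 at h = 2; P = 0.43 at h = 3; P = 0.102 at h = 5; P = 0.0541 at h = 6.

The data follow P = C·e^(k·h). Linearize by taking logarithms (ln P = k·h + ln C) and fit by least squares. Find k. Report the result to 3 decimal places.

Let Y = ln P. Fitting Y = k·h + ln C by least squares:
Σh = 17.0000, Σ(h)² = 75.0000, Σln P = -5.8367, Σh·ln P = -31.5280.
Equations: 75.0000·k + 17.0000·ln C = -31.5280;  17.0000·k + 5·ln C = -5.8367.
Solving (det = 86.0000): k = -0.67927, ln C = 1.14217.

k = -0.679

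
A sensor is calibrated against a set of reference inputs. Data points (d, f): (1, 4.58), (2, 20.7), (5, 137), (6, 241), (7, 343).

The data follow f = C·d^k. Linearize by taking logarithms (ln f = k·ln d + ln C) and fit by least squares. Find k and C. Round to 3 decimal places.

Let Y = ln f. Fitting Y = k·ln d + ln C by least squares:
Sums: Σln d = 6.0403, Σ(ln d)² = 10.0677, Σln f = 20.7943, Σln d·ln f = 31.2059.
Normal system: [[10.0677, 6.0403]; [6.0403, 5]]·[k, ln C]ᵀ = [31.2059, 20.7943]ᵀ.
Solving (det = 13.8539): k = 2.19622, ln C = 1.50572, so C = exp(1.50572) = 4.50739.

k = 2.196, C = 4.507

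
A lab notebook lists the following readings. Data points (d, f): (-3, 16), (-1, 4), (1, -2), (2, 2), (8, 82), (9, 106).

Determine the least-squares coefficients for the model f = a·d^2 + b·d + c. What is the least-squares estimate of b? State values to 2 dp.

b = -1.47

Sums needed: Σd^2·d^2 = 10756, Σd^2·d = 1222, Σd^2 = 160, Σd·d = 160, Σd = 16, Σ1 = 6.
For Xᵀf: Σd^2·f = 13988, Σd·f = 1560, Σf = 208.
XᵀX·[a, b, c]ᵀ = Xᵀf becomes [[10756, 1222, 160]; [1222, 160, 16]; [160, 16, 6]]·[a, b, c]ᵀ = [13988, 1560, 208]ᵀ.
Row-reducing yields a = 143156/96645, b = -142298/96645, c = -29224/32215.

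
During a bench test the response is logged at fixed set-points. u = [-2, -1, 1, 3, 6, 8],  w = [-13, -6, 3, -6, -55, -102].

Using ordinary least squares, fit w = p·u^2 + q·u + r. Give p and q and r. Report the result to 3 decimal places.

Normal-equation sums: Σu^2·u^2 = 5491, Σu^2·u = 747, Σu^2 = 115, Σu·u = 115, Σu = 15, Σ1 = 6.
For Aᵀw: Σu^2·w = -8617, Σu·w = -1129, Σw = -179.
Row-reducing yields p = -16646/8173, q = 26825/8173, r = 8158/8173.

p = -2.037, q = 3.282, r = 0.998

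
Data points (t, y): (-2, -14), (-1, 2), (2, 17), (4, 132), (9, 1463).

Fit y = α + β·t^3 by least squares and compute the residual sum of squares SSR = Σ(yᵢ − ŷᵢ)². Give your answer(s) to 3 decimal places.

SSR = 6.327

The normal equations are: 5·α + 792·β = 1600;  792·α + 535666·β = 1075221.
(Σ1 = 5, Σt^3 = 792, Σt^3·t^3 = 535666, Σy = 1600, Σt^3·y = 1075221.)
det = 5·535666 − 792² = 2051066.
α = (1600·535666 − 792·1075221)/2051066 = 2745284/1025533; β = (5·1075221 − 792·1600)/2051066 = 4108905/2051066.
Residuals: -667126/1025533, 2720469/2051066, -1746843/1025533, 1140112/1025533, -172755/2051066; SSR = 12976807/2051066.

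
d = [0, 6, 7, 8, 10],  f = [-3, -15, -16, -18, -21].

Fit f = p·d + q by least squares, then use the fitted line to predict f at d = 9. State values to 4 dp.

XᵀX·[p, q]ᵀ = Xᵀf reads: 249·p + 31·q = -556;  31·p + 5·q = -73.
(Σd·d = 249, Σd = 31, Σ1 = 5, Σd·f = -556, Σf = -73.)
Eliminating q: 5·(row 1) − 31·(row 2) gives 284·p = 5·(-556) − 31·(-73) = -517, so p = -517/284.
Then q = ((-73) − 31·(-517/284))/5 = -941/284.
At d = 9: f̂ = (-517/284)·(9) + (-941/284)·(1) = -2797/142.

f̂ = -19.6972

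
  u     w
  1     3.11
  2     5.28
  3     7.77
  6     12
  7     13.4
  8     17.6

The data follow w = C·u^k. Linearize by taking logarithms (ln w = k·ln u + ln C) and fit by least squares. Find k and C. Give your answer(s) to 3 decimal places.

Linearized form: ln w = k·ln u + ln C. From the 6 transformed points,
Σln u = 7.6089, Σ(ln u)² = 13.0084, Σln w = 12.7969, Σln u·ln w = 18.8719.
Equations: 13.0084·k + 7.6089·ln C = 18.8719;  7.6089·k + 6·ln C = 12.7969.
Slope k = (n·Σln u·ln w − Σln u·Σln w)/(n·Σ(ln u)² − (Σln u)²) = (6·18.8719 − 7.6089·12.7969)/20.1558 = 0.78695; ln C = (Σln w − k·Σln u)/n = 1.13484, so C = exp(1.13484) = 3.11068.

k = 0.787, C = 3.111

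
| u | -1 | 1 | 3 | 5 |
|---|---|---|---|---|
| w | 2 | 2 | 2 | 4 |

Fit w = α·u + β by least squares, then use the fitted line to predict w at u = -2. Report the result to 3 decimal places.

ŵ = 1.300

From the data, Σu·u = 36, Σu = 8, Σ1 = 4.
Right-hand side: Σu·w = 26, Σw = 10.
So XᵀX·[α, β]ᵀ = Xᵀw: [[36, 8]; [8, 4]]·[α, β]ᵀ = [26, 10]ᵀ.
Determinant 36·4 − 8² = 80.
α = (26·4 − 8·10)/80 = 3/10; β = (36·10 − 8·26)/80 = 19/10.
At u = -2: ŵ = (3/10)·(-2) + (19/10)·(1) = 13/10.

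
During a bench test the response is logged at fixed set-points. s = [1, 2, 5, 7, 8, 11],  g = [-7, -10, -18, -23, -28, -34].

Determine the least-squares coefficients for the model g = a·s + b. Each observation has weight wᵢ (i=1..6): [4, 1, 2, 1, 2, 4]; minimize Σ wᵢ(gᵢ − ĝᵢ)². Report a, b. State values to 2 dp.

a = -2.73, b = -4.45

Compute the Gram sums: Σwᵢ·s·s = 719, Σwᵢ·s = 83, Σwᵢ·1 = 14.
And Σwᵢ·s·g = -2333, Σwᵢ·g = -289.
Normal equations: [[719, 83]; [83, 14]]·[a, b]ᵀ = [-2333, -289]ᵀ.
Δ = 719·14 − 83² = 3177.
a = ((-2333)·14 − 83·(-289))/3177 = -8675/3177; b = (719·(-289) − 83·(-2333))/3177 = -14152/3177.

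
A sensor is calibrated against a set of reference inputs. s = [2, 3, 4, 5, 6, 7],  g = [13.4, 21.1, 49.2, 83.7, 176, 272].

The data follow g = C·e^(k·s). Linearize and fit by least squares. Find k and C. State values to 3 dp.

With ln gᵢ as the transformed response and sᵢ as the regressor:
AᵀA = [[139.0000, 27.0000]; [27.0000, 6]], rhs = [122.3216, 24.7439]ᵀ  (here Σs = 27.0000, Σ(s)² = 139.0000, Σln g = 24.7439, Σs·ln g = 122.3216).
Solving (det = 105.0000): k = 0.62708, ln C = 1.30214, so C = exp(1.30214) = 3.67716.

k = 0.627, C = 3.677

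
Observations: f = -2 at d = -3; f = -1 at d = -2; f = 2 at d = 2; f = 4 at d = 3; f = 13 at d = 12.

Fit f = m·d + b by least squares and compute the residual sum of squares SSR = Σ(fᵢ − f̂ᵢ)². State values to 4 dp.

SSR = 0.7989

The normal system AᵀA·[m, b]ᵀ = Aᵀf is [[170, 12]; [12, 5]]·[m, b]ᵀ = [180, 16]ᵀ.
Δ = 170·5 − 12² = 706.
m = (180·5 − 12·16)/706 = 354/353; b = (170·16 − 12·180)/706 = 280/353.
Residuals: 76/353, 75/353, -282/353, 70/353, 61/353; SSR = 282/353.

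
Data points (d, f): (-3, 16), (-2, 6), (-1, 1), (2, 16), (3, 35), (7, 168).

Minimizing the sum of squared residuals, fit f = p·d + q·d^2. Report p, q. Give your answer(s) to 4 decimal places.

p = 3.0801, q = 2.9763

From the data, Σd·d = 76, Σd·d^2 = 342, Σd^2·d^2 = 2596.
And Σd·f = 1252, Σd^2·f = 8780.
So AᵀA·[p, q]ᵀ = Aᵀf: [[76, 342]; [342, 2596]]·[p, q]ᵀ = [1252, 8780]ᵀ.
Δ = 76·2596 − 342² = 80332.
p = (1252·2596 − 342·8780)/80332 = 61858/20083; q = (76·8780 − 342·1252)/80332 = 3146/1057.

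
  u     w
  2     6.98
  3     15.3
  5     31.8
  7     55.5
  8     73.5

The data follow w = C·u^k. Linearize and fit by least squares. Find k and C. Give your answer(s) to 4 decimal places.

Taking logs, ln w = k·ln u + ln C, so regress ln w on ln u.
Σln u = 7.4265, Σ(ln u)² = 12.3883, Σln w = 16.4440, Σln u·ln w = 26.6629.
Equations: 12.3883·k + 7.4265·ln C = 26.6629;  7.4265·k + 5·ln C = 16.4440.
Δ = 12.3883·5 − (7.4265)² = 6.7880; k = (26.6629·5 − 7.4265·16.4440)/6.7880 = 1.64882, ln C = (12.3883·16.4440 − 7.4265·26.6629)/6.7880 = 0.83980, so C = exp(0.83980) = 2.31590.

k = 1.6488, C = 2.3159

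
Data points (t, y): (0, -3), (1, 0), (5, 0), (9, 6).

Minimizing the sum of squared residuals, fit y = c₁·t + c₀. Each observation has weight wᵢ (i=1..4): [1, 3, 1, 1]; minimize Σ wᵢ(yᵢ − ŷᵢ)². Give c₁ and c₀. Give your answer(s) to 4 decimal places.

c₁ = 0.7479, c₀ = -1.6192

Compute the Gram sums: Σwᵢ·t·t = 109, Σwᵢ·t = 17, Σwᵢ·1 = 6.
And Σwᵢ·t·y = 54, Σwᵢ·y = 3.
Normal equations: [[109, 17]; [17, 6]]·[c₁, c₀]ᵀ = [54, 3]ᵀ.
det = 109·6 − 17² = 365.
c₁ = (54·6 − 17·3)/365 = 273/365; c₀ = (109·3 − 17·54)/365 = -591/365.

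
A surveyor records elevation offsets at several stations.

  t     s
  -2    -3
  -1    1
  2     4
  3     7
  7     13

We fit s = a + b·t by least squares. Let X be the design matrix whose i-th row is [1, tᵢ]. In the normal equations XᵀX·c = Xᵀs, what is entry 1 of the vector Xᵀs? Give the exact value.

Entry 1 ↔ basis 1, so (Xᵀs)_{1} = Σᵢ sᵢ = (1)·(-3) + (1)·(1) + (1)·(4) + (1)·(7) + (1)·(13) = 22.

22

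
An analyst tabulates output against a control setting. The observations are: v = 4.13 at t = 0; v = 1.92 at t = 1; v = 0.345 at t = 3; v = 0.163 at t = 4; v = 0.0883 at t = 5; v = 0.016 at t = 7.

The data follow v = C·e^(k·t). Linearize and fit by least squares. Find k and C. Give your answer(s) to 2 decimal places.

With ln vᵢ as the transformed response and tᵢ as the regressor:
AᵀA = [[100.0000, 20.0000]; [20.0000, 6]], rhs = [-50.8776, -7.3698]ᵀ  (here Σt = 20.0000, Σ(t)² = 100.0000, Σln v = -7.3698, Σt·ln v = -50.8776).
Δ = 100.0000·6 − (20.0000)² = 200.0000; k = (-50.8776·6 − 20.0000·-7.3698)/200.0000 = -0.78935, ln C = (100.0000·-7.3698 − 20.0000·-50.8776)/200.0000 = 1.40286, so C = exp(1.40286) = 4.06681.

k = -0.79, C = 4.07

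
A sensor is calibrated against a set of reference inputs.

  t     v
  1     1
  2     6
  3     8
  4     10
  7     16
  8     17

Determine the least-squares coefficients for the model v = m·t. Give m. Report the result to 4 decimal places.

Forming XᵀX = [[143]] and Xᵀv = [325]ᵀ gives XᵀX·[m]ᵀ = Xᵀv.
m = 325/143 = 2.27273.

m = 2.2727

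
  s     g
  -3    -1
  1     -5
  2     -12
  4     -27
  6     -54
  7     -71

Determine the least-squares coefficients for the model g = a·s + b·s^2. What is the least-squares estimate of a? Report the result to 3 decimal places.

a = -2.894

The normal system MᵀM·[a, b]ᵀ = Mᵀg is [[115, 605]; [605, 4051]]·[a, b]ᵀ = [-955, -5917]ᵀ.
Δ = 115·4051 − 605² = 99840.
a = ((-955)·4051 − 605·(-5917))/99840 = -7223/2496; b = (115·(-5917) − 605·(-955))/99840 = -2567/2496.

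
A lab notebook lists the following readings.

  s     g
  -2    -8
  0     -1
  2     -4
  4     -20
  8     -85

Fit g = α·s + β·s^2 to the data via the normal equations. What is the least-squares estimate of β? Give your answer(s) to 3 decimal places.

β = -1.443

Compute the Gram sums: Σs·s = 88, Σs·s^2 = 576, Σs^2·s^2 = 4384.
And Σs·g = -752, Σs^2·g = -5808.
So AᵀA·[α, β]ᵀ = Aᵀg: [[88, 576]; [576, 4384]]·[α, β]ᵀ = [-752, -5808]ᵀ.
Δ = 88·4384 − 576² = 54016.
α = ((-752)·4384 − 576·(-5808))/54016 = 190/211; β = (88·(-5808) − 576·(-752))/54016 = -609/422.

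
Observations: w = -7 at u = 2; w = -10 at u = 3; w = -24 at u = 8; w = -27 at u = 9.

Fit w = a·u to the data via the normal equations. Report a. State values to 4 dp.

AᵀA·[a]ᵀ = Aᵀw reads: 158·a = -479.
(Σu·u = 158, Σu·w = -479.)
a = (-479)/158 = -3.03165.

a = -3.0316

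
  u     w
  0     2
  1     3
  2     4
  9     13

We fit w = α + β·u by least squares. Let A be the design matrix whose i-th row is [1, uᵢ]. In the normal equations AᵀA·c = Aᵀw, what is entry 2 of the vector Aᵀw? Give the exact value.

128

Entry 2 ↔ basis u, so (Aᵀw)_{2} = Σᵢ (u)·wᵢ = (0)·(2) + (1)·(3) + (2)·(4) + (9)·(13) = 128.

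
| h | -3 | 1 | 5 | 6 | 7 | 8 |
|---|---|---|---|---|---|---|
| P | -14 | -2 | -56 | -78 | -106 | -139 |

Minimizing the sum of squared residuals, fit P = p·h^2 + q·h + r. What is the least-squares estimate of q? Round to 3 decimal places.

q = -1.049

Sums needed: Σh^2·h^2 = 8500, Σh^2·h = 1170, Σh^2 = 184, Σh·h = 184, Σh = 24, Σ1 = 6.
And Σh^2·P = -18426, Σh·P = -2562, ΣP = -395.
MᵀM·[p, q, r]ᵀ = MᵀP becomes [[8500, 1170, 184]; [1170, 184, 24]; [184, 24, 6]]·[p, q, r]ᵀ = [-18426, -2562, -395]ᵀ.
Solving the 3×3 system (Gaussian elimination) gives p = -96995/47317, q = -49653/47317, r = 116179/94634.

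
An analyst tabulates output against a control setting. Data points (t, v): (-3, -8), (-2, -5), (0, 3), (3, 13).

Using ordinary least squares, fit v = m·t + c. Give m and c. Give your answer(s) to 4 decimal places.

m = 3.5476, c = 2.5238

With design matrix M, MᵀM = [[22, -2]; [-2, 4]] and Mᵀv = [73, 3]ᵀ.
det = 22·4 − (-2)² = 84.
m = (73·4 − (-2)·3)/84 = 149/42; c = (22·3 − (-2)·73)/84 = 53/21.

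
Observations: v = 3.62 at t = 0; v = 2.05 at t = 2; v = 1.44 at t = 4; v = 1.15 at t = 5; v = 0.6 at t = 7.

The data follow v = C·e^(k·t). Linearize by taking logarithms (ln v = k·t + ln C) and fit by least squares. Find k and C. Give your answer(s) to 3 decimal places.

k = -0.246, C = 3.612

Let Y = ln v. Fitting Y = k·t + ln C by least squares:
XᵀX = [[94.0000, 18.0000]; [18.0000, 5]], rhs = [0.0173, 1.9979]ᵀ  (here Σt = 18.0000, Σ(t)² = 94.0000, Σln v = 1.9979, Σt·ln v = 0.0173).
Solving (det = 146.0000): k = -0.24572, ln C = 1.28418, so C = exp(1.28418) = 3.61172.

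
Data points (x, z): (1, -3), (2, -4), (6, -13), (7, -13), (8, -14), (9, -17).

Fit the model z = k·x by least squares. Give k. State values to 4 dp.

Entries of AᵀA: Σx·x = 235.
Moment sums: Σx·z = -445.
Hence k = -445 / 235 ≈ -1.89362.

k = -1.8936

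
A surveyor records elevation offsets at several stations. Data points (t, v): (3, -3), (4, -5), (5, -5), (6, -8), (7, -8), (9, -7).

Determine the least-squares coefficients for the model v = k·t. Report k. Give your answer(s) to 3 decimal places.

Normal-equation sums: Σt·t = 216.
Moment sums: Σt·v = -221.
Hence k = -221 / 216 ≈ -1.02315.

k = -1.023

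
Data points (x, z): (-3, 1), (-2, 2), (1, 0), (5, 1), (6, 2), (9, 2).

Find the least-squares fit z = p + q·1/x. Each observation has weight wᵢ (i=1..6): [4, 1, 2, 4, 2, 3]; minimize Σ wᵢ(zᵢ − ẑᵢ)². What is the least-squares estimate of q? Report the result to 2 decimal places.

q = -0.81

From the data, Σwᵢ·1 = 16, Σwᵢ·1/x = 49/30, Σwᵢ·1/x·1/x = 7957/2700.
Moment sums: Σwᵢ·z = 20, Σwᵢ·1/x·z = -1/5.
Normal equations: [[16, 49/30]; [49/30, 7957/2700]]·[p, q]ᵀ = [20, -1/5]ᵀ.
det = 16·(7957/2700) − (49/30)² = 120109/2700.
p = (20·(7957/2700) − (49/30)·(-1/5))/(120109/2700) = 160022/120109; q = (16·(-1/5) − (49/30)·20)/(120109/2700) = -96840/120109.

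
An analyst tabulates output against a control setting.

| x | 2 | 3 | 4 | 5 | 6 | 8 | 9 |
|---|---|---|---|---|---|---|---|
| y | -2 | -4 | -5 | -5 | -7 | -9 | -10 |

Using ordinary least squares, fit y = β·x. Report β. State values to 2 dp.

Entries of MᵀM: Σx·x = 235.
For Mᵀy: Σx·y = -265.
Normal equations: [[235]]·[β]ᵀ = [-265]ᵀ.
β = (-265)/235 = -1.12766.

β = -1.13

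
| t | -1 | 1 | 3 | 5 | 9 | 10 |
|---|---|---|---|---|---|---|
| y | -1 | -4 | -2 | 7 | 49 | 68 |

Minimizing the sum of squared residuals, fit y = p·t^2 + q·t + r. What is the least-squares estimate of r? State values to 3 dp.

Compute the Gram sums: Σt^2·t^2 = 17269, Σt^2·t = 1881, Σt^2 = 217, Σt·t = 217, Σt = 27, Σ1 = 6.
Right-hand side: Σt^2·y = 10921, Σt·y = 1147, Σy = 117.
Solving the 3×3 system (Gaussian elimination) gives p = 232815/244708, q = -615077/244708, r = -440245/122354.

r = -3.598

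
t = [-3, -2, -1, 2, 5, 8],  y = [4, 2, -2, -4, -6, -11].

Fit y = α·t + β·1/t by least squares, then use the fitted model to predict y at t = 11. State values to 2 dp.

ŷ = -15.56

The normal system AᵀA·[α, β]ᵀ = Aᵀy is [[107, 6]; [6, 24001/14400]]·[α, β]ᵀ = [-140, -589/120]ᵀ.
Determinant 107·(24001/14400) − 6² = 2049707/14400.
α = ((-140)·(24001/14400) − 6·(-589/120))/(2049707/14400) = -2936060/2049707; β = (107·(-589/120) − 6·(-140))/(2049707/14400) = 4533240/2049707.
At t = 11: ŷ = (-2936060/2049707)·(11) + (4533240/2049707)·(1/11) = -350730020/22546777.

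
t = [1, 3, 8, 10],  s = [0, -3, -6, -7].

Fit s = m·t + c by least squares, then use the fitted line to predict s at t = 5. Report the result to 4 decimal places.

ŝ = -3.6321

Normal-equation sums: Σt·t = 174, Σt = 22, Σ1 = 4.
For Mᵀs: Σt·s = -127, Σs = -16.
MᵀM·[m, c]ᵀ = Mᵀs becomes [[174, 22]; [22, 4]]·[m, c]ᵀ = [-127, -16]ᵀ.
det = 174·4 − 22² = 212.
m = ((-127)·4 − 22·(-16))/212 = -39/53; c = (174·(-16) − 22·(-127))/212 = 5/106.
At t = 5: ŝ = (-39/53)·(5) + (5/106)·(1) = -385/106.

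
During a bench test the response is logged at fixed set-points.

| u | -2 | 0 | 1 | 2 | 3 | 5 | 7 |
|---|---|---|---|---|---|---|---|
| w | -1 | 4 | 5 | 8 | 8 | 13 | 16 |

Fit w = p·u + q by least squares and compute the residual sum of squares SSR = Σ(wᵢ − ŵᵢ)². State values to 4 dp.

MᵀM·[p, q]ᵀ = Mᵀw reads: 92·p + 16·q = 224;  16·p + 7·q = 53.
(Σu·u = 92, Σu = 16, Σ1 = 7, Σu·w = 224, Σw = 53.)
Determinant 92·7 − 16² = 388.
p = (224·7 − 16·53)/388 = 180/97; q = (92·53 − 16·224)/388 = 323/97.
Residuals: -60/97, 65/97, -18/97, 93/97, -87/97, 38/97, -31/97; SSR = 276/97.

SSR = 2.8454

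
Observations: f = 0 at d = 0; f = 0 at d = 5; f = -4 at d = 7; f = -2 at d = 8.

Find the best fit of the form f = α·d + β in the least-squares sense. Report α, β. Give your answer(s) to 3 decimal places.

Entries of AᵀA: Σd·d = 138, Σd = 20, Σ1 = 4.
And Σd·f = -44, Σf = -6.
So AᵀA·[α, β]ᵀ = Aᵀf: [[138, 20]; [20, 4]]·[α, β]ᵀ = [-44, -6]ᵀ.
det = 138·4 − 20² = 152.
α = ((-44)·4 − 20·(-6))/152 = -7/19; β = (138·(-6) − 20·(-44))/152 = 13/38.

α = -0.368, β = 0.342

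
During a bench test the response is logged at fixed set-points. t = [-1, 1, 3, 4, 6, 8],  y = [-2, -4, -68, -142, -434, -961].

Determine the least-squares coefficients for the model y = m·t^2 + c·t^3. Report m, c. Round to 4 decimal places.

With design matrix A, AᵀA = [[5731, 41811]; [41811, 313627]] and Aᵀy = [-80018, -596702]ᵀ.
Δ = 5731·313627 − 41811² = 49236616.
m = ((-80018)·313627 − 41811·(-596702))/49236616 = -2828807/946858; c = (5731·(-596702) − 41811·(-80018))/49236616 = -129487/86078.

m = -2.9876, c = -1.5043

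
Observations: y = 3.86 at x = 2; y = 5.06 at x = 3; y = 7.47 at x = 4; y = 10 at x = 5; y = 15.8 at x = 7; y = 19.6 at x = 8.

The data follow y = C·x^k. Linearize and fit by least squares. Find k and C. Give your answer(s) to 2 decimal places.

k = 1.20, C = 1.50

With ln yᵢ as the transformed response and ln xᵢ as the regressor:
Σln x = 8.8128, Σ(ln x)² = 14.3101, Σln y = 13.0211, Σln x·ln y = 20.7692.
Normal system: [[14.3101, 8.8128]; [8.8128, 6]]·[k, ln C]ᵀ = [20.7692, 13.0211]ᵀ.
Solving (det = 8.1947): k = 1.20355, ln C = 0.40240, so C = exp(0.40240) = 1.49541.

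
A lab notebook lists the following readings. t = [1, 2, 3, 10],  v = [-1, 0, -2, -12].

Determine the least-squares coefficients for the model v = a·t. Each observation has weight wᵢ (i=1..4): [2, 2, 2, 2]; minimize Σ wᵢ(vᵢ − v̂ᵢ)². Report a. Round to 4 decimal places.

a = -1.1140

Setting ∂/∂a … = 0 gives: 228·a = -254.
a = (-254)/228 = -1.11404.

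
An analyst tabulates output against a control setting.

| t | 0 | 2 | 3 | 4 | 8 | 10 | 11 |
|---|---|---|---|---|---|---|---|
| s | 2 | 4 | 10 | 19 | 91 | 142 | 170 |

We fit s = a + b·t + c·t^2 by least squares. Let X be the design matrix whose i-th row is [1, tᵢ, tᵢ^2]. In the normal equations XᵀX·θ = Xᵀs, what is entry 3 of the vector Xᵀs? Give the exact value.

41004

Entry 3 ↔ basis t^2, so (Xᵀs)_{3} = Σᵢ (t^2)·sᵢ = (0)·(2) + (4)·(4) + (9)·(10) + (16)·(19) + (64)·(91) + (100)·(142) + (121)·(170) = 41004.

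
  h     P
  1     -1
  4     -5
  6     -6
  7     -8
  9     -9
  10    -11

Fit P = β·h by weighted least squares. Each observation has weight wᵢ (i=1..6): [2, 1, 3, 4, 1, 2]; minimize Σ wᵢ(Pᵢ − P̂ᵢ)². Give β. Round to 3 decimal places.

β = -1.086

From the data, Σwᵢ·h·h = 603.
For AᵀWP: Σwᵢ·h·P = -655.
Normal equations: [[603]]·[β]ᵀ = [-655]ᵀ.
β = (-655)/603 = -1.08624.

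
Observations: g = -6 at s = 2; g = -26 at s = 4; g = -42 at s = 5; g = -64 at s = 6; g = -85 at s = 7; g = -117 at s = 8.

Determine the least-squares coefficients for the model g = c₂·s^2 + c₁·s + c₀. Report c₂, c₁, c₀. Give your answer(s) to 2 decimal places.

The normal equations are: 8690·c₂ + 1268·c₁ + 194·c₀ = -15447;  1268·c₂ + 194·c₁ + 32·c₀ = -2241;  194·c₂ + 32·c₁ + 6·c₀ = -340.
(Σs^2·s^2 = 8690, Σs^2·s = 1268, Σs^2 = 194, Σs·s = 194, Σs = 32, Σ1 = 6, Σs^2·g = -15447, Σs·g = -2241, Σg = -340.)
Inverting the 3×3 Gram matrix, [c₂, c₁, c₀]ᵀ = [-59/28, 96/35, -443/140]ᵀ.

c₂ = -2.11, c₁ = 2.74, c₀ = -3.16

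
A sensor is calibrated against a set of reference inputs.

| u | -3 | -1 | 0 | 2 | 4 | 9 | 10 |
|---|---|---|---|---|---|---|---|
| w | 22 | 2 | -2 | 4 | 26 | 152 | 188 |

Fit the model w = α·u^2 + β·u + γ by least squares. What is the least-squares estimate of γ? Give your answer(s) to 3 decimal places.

The normal system XᵀX·[α, β, γ]ᵀ = Xᵀw is [[16915, 1773, 211]; [1773, 211, 21]; [211, 21, 7]]·[α, β, γ]ᵀ = [31744, 3292, 392]ᵀ.
Row-reducing yields α = 234983/114852, β = -55977/38284, γ = -73777/57426.

γ = -1.285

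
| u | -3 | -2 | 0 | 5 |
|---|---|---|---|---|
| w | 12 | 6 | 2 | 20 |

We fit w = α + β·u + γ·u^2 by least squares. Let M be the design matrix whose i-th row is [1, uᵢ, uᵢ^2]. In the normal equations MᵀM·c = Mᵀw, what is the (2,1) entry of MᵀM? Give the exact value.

0

Row 2 ↔ basis u, column 1 ↔ basis 1, so (MᵀM)_{2,1} = Σᵢ u = (-3)·(1) + (-2)·(1) + (0)·(1) + (5)·(1) = 0.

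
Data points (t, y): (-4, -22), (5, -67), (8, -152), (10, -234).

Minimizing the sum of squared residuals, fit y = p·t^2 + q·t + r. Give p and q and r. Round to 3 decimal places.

p = -2.038, q = -2.836, r = -0.827

Normal-equation sums: Σt^2·t^2 = 14977, Σt^2·t = 1573, Σt^2 = 205, Σt·t = 205, Σt = 19, Σ1 = 4.
Right-hand side: Σt^2·y = -35155, Σt·y = -3803, Σy = -475.
Normal equations: [[14977, 1573, 205]; [1573, 205, 19]; [205, 19, 4]]·[p, q, r]ᵀ = [-35155, -3803, -475]ᵀ.
Row-reducing yields p = -6151/3018, q = -48499/17102, r = -21209/25653.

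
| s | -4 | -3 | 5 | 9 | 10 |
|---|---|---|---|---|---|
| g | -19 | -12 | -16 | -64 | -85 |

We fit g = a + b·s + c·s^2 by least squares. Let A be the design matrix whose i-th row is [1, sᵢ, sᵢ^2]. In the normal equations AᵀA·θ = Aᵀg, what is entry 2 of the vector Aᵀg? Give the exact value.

Entry 2 ↔ basis s, so (Aᵀg)_{2} = Σᵢ (s)·gᵢ = (-4)·(-19) + (-3)·(-12) + (5)·(-16) + (9)·(-64) + (10)·(-85) = -1394.

-1394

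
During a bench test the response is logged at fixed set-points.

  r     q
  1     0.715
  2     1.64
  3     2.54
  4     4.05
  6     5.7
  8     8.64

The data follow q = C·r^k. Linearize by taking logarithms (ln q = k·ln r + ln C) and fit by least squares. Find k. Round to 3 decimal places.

Taking logs, ln q = k·ln r + ln C, so regress ln q on ln r.
XᵀX = [[11.1437, 7.0493]; [7.0493, 6]], rhs = [10.9086, 6.3870]ᵀ  (here Σln r = 7.0493, Σ(ln r)² = 11.1437, Σln q = 6.3870, Σln r·ln q = 10.9086).
Slope k = (n·Σln r·ln q − Σln r·Σln q)/(n·Σ(ln r)² − (Σln r)²) = (6·10.9086 − 7.0493·6.3870)/17.1702 = 1.18976; ln C = (Σln q − k·Σln r)/n = -0.33332.

k = 1.190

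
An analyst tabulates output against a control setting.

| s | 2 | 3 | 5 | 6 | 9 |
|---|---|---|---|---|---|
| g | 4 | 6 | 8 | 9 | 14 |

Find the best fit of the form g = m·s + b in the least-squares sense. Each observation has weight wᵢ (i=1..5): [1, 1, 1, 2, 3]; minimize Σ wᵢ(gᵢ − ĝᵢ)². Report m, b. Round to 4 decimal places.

Sums needed: Σwᵢ·s·s = 353, Σwᵢ·s = 49, Σwᵢ·1 = 8.
Moment sums: Σwᵢ·s·g = 552, Σwᵢ·g = 78.
Eliminating b: 8·(row 1) − 49·(row 2) gives 423·m = 8·552 − 49·78 = 594, so m = 66/47.
Then b = (78 − 49·(66/47))/8 = 54/47.

m = 1.4043, b = 1.1489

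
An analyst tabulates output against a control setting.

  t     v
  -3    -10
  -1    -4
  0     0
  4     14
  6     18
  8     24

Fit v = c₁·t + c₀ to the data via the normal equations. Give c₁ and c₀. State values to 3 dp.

c₁ = 3.129, c₀ = -0.300

From the data, Σt·t = 126, Σt = 14, Σ1 = 6.
And Σt·v = 390, Σv = 42.
Normal equations: [[126, 14]; [14, 6]]·[c₁, c₀]ᵀ = [390, 42]ᵀ.
Determinant 126·6 − 14² = 560.
c₁ = (390·6 − 14·42)/560 = 219/70; c₀ = (126·42 − 14·390)/560 = -3/10.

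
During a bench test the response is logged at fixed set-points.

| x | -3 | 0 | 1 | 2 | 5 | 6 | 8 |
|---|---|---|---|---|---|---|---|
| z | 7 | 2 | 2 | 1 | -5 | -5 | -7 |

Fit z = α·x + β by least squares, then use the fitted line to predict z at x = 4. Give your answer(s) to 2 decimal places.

ẑ = -2.40

The normal equations are: 139·α + 19·β = -128;  19·α + 7·β = -5.
Δ = 139·7 − 19² = 612.
α = ((-128)·7 − 19·(-5))/612 = -89/68; β = (139·(-5) − 19·(-128))/612 = 193/68.
At x = 4: ẑ = (-89/68)·(4) + (193/68)·(1) = -163/68.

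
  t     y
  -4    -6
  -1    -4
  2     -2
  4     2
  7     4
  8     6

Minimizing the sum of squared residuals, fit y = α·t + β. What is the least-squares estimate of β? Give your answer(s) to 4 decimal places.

Compute the Gram sums: Σt·t = 150, Σt = 16, Σ1 = 6.
And Σt·y = 108, Σy = 0.
So MᵀM·[α, β]ᵀ = Mᵀy: [[150, 16]; [16, 6]]·[α, β]ᵀ = [108, 0]ᵀ.
det = 150·6 − 16² = 644.
α = (108·6 − 16·0)/644 = 162/161; β = (150·0 − 16·108)/644 = -432/161.

β = -2.6832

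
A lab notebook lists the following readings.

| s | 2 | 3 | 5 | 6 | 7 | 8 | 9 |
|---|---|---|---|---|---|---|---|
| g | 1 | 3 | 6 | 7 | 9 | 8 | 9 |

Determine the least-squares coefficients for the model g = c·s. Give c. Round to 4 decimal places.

The normal system AᵀA·[c]ᵀ = Aᵀg is [[268]]·[c]ᵀ = [291]ᵀ.
Hence c = 291 / 268 ≈ 1.08582.

c = 1.0858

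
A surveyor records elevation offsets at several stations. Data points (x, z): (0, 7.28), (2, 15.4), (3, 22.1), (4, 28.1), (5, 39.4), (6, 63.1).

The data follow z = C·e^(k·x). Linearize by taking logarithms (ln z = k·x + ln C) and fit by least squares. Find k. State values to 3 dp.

Let Y = ln z. Fitting Y = k·x + ln C by least squares:
Σx = 20.0000, Σ(x)² = 90.0000, Σln z = 18.9693, Σx·ln z = 71.3357.
Normal system: [[90.0000, 20.0000]; [20.0000, 6]]·[k, ln C]ᵀ = [71.3357, 18.9693]ᵀ.
Δ = 90.0000·6 − (20.0000)² = 140.0000; k = (71.3357·6 − 20.0000·18.9693)/140.0000 = 0.34734, ln C = (90.0000·18.9693 − 20.0000·71.3357)/140.0000 = 2.00376.

k = 0.347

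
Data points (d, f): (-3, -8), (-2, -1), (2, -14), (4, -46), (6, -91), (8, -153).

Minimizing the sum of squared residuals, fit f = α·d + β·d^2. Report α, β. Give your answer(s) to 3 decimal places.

α = -3.356, β = -1.973

Sums needed: Σd·d = 133, Σd·d^2 = 765, Σd^2·d^2 = 5761.
Right-hand side: Σd·f = -1956, Σd^2·f = -13936.
Eliminating β: 5761·(row 1) − 765·(row 2) gives 180988·α = 5761·(-1956) − 765·(-13936) = -607476, so α = -151869/45247.
Then β = ((-13936) − 765·(-151869/45247))/5761 = -89287/45247.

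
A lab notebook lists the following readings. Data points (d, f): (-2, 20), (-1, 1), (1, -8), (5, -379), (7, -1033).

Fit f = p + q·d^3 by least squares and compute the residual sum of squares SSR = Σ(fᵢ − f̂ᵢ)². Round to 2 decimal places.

The normal equations are: 5·p + 460·q = -1399;  460·p + 133340·q = -401863.
det = 5·133340 − 460² = 455100.
p = ((-1399)·133340 − 460·(-401863))/455100 = -84284/22755; q = (5·(-401863) − 460·(-1399))/455100 = -54631/18204.
Residuals: -6926/22755, 51667/30340, -117869/91020, -5023/30340, 5641/91020; SSR = 427871/91020.

SSR = 4.70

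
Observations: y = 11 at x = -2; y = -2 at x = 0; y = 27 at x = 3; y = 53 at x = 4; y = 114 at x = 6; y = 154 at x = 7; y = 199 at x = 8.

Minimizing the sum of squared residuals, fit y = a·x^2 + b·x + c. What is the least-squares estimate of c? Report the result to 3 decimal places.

c = -0.711

The normal equations are: 8146·a + 1154·b + 178·c = 25521;  1154·a + 178·b + 26·c = 3625;  178·a + 26·b + 7·c = 556.
(Σx^2·x^2 = 8146, Σx^2·x = 1154, Σx^2 = 178, Σx·x = 178, Σx = 26, Σ1 = 7, Σx^2·y = 25521, Σx·y = 3625, Σy = 556.)
Inverting the 3×3 Gram matrix, [a, b, c]ᵀ = [1537/504, 1759/2520, -32/45]ᵀ.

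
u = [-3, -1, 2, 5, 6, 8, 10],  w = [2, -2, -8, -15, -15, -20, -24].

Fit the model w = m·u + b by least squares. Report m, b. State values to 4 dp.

XᵀX·[m, b]ᵀ = Xᵀw reads: 239·m + 27·b = -585;  27·m + 7·b = -82.
det = 239·7 − 27² = 944.
m = ((-585)·7 − 27·(-82))/944 = -1881/944; b = (239·(-82) − 27·(-585))/944 = -3803/944.

m = -1.9926, b = -4.0286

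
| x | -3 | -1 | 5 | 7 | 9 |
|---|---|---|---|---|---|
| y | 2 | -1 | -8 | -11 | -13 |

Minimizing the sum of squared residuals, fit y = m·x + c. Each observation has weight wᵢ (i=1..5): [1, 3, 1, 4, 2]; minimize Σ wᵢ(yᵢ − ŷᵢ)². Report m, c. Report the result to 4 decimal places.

With design matrix A, AᵀWA = [[395, 45]; [45, 11]] and AᵀWy = [-585, -79]ᵀ.
Eliminating c: 11·(row 1) − 45·(row 2) gives 2320·m = 11·(-585) − 45·(-79) = -2880, so m = -36/29.
Then c = ((-79) − 45·(-36/29))/11 = -61/29.

m = -1.2414, c = -2.1034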